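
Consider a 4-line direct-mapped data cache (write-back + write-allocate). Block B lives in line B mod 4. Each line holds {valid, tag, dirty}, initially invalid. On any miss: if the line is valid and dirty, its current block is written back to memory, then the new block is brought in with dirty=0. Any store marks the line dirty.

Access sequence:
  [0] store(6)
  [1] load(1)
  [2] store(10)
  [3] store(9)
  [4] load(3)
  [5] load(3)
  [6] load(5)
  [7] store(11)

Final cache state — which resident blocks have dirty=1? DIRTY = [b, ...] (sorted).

0: W B6 -> L2 miss  d=D]
1: R B1 -> L1 miss  d=-]
2: W B10 -> L2 miss wb->B6  d=D]
3: W B9 -> L1 miss  d=D]
4: R B3 -> L3 miss  d=-]
5: R B3 -> L3 hit  d=-]
6: R B5 -> L1 miss wb->B9  d=-]
7: W B11 -> L3 miss  d=D]

DIRTY = [10, 11]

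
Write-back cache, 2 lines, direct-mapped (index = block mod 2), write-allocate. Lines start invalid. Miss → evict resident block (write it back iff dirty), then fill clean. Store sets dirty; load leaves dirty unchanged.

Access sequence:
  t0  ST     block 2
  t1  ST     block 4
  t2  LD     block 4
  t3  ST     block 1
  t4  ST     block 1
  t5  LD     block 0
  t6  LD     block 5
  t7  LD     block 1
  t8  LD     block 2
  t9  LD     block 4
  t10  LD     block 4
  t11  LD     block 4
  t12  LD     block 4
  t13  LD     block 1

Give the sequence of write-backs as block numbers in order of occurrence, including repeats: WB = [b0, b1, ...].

WB = [2, 4, 1]

0: W B2 -> L0 miss  d=D]
1: W B4 -> L0 miss wb->B2  d=D]
2: R B4 -> L0 hit  d=D]
3: W B1 -> L1 miss  d=D]
4: W B1 -> L1 hit  d=D]
5: R B0 -> L0 miss wb->B4  d=-]
6: R B5 -> L1 miss wb->B1  d=-]
7: R B1 -> L1 miss  d=-]
8: R B2 -> L0 miss  d=-]
9: R B4 -> L0 miss  d=-]
10: R B4 -> L0 hit  d=-]
11: R B4 -> L0 hit  d=-]
12: R B4 -> L0 hit  d=-]
13: R B1 -> L1 hit  d=-]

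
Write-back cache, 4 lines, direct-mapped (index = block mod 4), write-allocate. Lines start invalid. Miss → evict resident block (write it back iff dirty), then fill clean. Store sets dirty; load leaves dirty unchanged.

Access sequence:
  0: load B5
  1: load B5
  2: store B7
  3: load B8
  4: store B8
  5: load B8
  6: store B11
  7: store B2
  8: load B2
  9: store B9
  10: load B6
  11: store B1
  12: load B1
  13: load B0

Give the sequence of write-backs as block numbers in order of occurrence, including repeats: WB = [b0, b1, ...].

0: R B5 → L1 miss [-]
1: R B5 → L1 hit [-]
2: W B7 → L3 miss [D]
3: R B8 → L0 miss [-]
4: W B8 → L0 hit [D]
5: R B8 → L0 hit [D]
6: W B11 → L3 miss wb→B7 [D]
7: W B2 → L2 miss [D]
8: R B2 → L2 hit [D]
9: W B9 → L1 miss [D]
10: R B6 → L2 miss wb→B2 [-]
11: W B1 → L1 miss wb→B9 [D]
12: R B1 → L1 hit [D]
13: R B0 → L0 miss wb→B8 [-]

WB = [7, 2, 9, 8]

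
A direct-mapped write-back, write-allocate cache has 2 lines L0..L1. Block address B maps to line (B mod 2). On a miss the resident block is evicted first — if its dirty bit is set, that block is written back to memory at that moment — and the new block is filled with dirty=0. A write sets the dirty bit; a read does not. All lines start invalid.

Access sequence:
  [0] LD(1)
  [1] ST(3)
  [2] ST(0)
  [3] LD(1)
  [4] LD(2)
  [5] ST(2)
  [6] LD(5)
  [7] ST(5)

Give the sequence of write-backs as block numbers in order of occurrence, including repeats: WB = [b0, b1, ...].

WB = [3, 0]

0: R B1 -> L1 miss  d=-]
1: W B3 -> L1 miss  d=D]
2: W B0 -> L0 miss  d=D]
3: R B1 -> L1 miss wb->B3  d=-]
4: R B2 -> L0 miss wb->B0  d=-]
5: W B2 -> L0 hit  d=D]
6: R B5 -> L1 miss  d=-]
7: W B5 -> L1 hit  d=D]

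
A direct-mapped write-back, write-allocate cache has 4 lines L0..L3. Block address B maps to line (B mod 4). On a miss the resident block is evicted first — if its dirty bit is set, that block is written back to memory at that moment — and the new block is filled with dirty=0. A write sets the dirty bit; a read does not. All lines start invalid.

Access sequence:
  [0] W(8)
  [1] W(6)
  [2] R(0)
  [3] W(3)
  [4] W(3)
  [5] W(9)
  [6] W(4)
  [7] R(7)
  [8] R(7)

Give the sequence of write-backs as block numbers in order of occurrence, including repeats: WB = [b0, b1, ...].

WB = [8, 3]

  0 | W B8 → L0 miss [D]
  1 | W B6 → L2 miss [D]
  2 | R B0 → L0 miss wb→B8 [-]
  3 | W B3 → L3 miss [D]
  4 | W B3 → L3 hit [D]
  5 | W B9 → L1 miss [D]
  6 | W B4 → L0 miss [D]
  7 | R B7 → L3 miss wb→B3 [-]
  8 | R B7 → L3 hit [-]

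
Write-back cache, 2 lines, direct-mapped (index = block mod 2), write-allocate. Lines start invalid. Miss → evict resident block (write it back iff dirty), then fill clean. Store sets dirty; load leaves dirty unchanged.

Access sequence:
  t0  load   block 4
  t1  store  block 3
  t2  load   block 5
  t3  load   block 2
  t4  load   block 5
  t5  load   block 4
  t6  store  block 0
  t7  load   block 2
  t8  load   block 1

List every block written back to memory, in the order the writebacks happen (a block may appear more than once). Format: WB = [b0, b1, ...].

0: R B4 -> L0 miss  d=-]
1: W B3 -> L1 miss  d=D]
2: R B5 -> L1 miss wb->B3  d=-]
3: R B2 -> L0 miss  d=-]
4: R B5 -> L1 hit  d=-]
5: R B4 -> L0 miss  d=-]
6: W B0 -> L0 miss  d=D]
7: R B2 -> L0 miss wb->B0  d=-]
8: R B1 -> L1 miss  d=-]

WB = [3, 0]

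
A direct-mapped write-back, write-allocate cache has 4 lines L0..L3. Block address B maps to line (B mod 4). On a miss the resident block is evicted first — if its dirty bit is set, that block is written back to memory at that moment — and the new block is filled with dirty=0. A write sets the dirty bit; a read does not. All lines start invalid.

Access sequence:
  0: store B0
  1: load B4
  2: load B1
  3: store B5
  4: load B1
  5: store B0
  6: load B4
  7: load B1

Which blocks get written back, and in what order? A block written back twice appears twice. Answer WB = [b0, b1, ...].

WB = [0, 5, 0]

0: W B0 -> L0 miss  d=D]
1: R B4 -> L0 miss wb->B0  d=-]
2: R B1 -> L1 miss  d=-]
3: W B5 -> L1 miss  d=D]
4: R B1 -> L1 miss wb->B5  d=-]
5: W B0 -> L0 miss  d=D]
6: R B4 -> L0 miss wb->B0  d=-]
7: R B1 -> L1 hit  d=-]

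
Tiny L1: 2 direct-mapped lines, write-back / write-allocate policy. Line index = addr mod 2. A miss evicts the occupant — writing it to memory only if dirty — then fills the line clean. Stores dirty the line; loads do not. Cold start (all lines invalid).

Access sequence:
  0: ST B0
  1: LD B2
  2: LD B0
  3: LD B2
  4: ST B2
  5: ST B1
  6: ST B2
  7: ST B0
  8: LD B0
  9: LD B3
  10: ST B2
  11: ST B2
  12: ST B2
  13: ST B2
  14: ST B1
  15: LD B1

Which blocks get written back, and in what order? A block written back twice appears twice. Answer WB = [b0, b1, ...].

0: W B0 → L0 miss [D]
1: R B2 → L0 miss wb→B0 [-]
2: R B0 → L0 miss [-]
3: R B2 → L0 miss [-]
4: W B2 → L0 hit [D]
5: W B1 → L1 miss [D]
6: W B2 → L0 hit [D]
7: W B0 → L0 miss wb→B2 [D]
8: R B0 → L0 hit [D]
9: R B3 → L1 miss wb→B1 [-]
10: W B2 → L0 miss wb→B0 [D]
11: W B2 → L0 hit [D]
12: W B2 → L0 hit [D]
13: W B2 → L0 hit [D]
14: W B1 → L1 miss [D]
15: R B1 → L1 hit [D]

WB = [0, 2, 1, 0]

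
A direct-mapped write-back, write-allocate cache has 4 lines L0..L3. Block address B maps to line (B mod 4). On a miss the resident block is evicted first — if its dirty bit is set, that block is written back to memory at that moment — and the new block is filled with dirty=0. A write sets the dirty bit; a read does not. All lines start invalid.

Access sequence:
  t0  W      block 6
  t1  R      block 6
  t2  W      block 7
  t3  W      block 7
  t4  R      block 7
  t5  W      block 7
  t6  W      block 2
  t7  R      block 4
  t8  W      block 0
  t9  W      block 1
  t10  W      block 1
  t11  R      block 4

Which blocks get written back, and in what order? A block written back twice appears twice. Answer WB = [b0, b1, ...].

WB = [6, 0]

0: W B6 -> L2 miss  d=D]
1: R B6 -> L2 hit  d=D]
2: W B7 -> L3 miss  d=D]
3: W B7 -> L3 hit  d=D]
4: R B7 -> L3 hit  d=D]
5: W B7 -> L3 hit  d=D]
6: W B2 -> L2 miss wb->B6  d=D]
7: R B4 -> L0 miss  d=-]
8: W B0 -> L0 miss  d=D]
9: W B1 -> L1 miss  d=D]
10: W B1 -> L1 hit  d=D]
11: R B4 -> L0 miss wb->B0  d=-]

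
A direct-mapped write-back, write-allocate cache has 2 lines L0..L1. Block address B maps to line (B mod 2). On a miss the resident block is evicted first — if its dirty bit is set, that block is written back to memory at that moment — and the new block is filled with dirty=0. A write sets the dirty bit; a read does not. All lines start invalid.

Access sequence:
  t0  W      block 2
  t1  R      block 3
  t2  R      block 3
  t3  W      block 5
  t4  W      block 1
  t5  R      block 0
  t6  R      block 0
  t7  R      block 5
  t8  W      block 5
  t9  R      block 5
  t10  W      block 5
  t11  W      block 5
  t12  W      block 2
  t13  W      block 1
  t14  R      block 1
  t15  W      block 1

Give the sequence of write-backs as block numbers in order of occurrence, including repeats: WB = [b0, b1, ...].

0: W B2 → L0 miss [D]
1: R B3 → L1 miss [-]
2: R B3 → L1 hit [-]
3: W B5 → L1 miss [D]
4: W B1 → L1 miss wb→B5 [D]
5: R B0 → L0 miss wb→B2 [-]
6: R B0 → L0 hit [-]
7: R B5 → L1 miss wb→B1 [-]
8: W B5 → L1 hit [D]
9: R B5 → L1 hit [D]
10: W B5 → L1 hit [D]
11: W B5 → L1 hit [D]
12: W B2 → L0 miss [D]
13: W B1 → L1 miss wb→B5 [D]
14: R B1 → L1 hit [D]
15: W B1 → L1 hit [D]

WB = [5, 2, 1, 5]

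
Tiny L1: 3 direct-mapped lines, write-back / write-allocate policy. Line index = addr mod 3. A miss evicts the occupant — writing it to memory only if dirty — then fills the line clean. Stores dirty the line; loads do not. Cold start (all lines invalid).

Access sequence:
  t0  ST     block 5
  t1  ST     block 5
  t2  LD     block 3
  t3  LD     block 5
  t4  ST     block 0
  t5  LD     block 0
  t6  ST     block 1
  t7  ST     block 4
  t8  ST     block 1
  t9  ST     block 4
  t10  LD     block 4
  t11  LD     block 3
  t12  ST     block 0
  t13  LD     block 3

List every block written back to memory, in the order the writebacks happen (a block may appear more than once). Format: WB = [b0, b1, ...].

0: W B5 → L2 miss [D]
1: W B5 → L2 hit [D]
2: R B3 → L0 miss [-]
3: R B5 → L2 hit [D]
4: W B0 → L0 miss [D]
5: R B0 → L0 hit [D]
6: W B1 → L1 miss [D]
7: W B4 → L1 miss wb→B1 [D]
8: W B1 → L1 miss wb→B4 [D]
9: W B4 → L1 miss wb→B1 [D]
10: R B4 → L1 hit [D]
11: R B3 → L0 miss wb→B0 [-]
12: W B0 → L0 miss [D]
13: R B3 → L0 miss wb→B0 [-]

WB = [1, 4, 1, 0, 0]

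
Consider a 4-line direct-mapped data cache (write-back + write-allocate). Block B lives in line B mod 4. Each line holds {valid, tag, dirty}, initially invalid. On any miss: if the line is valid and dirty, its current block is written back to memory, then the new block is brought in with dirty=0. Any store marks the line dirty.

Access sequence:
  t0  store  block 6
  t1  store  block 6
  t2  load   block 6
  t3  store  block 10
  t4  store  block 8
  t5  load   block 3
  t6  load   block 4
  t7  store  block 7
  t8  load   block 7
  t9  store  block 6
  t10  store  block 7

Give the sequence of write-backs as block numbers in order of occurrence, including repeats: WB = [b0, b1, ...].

WB = [6, 8, 10]

  0 | W B6 → L2 miss [D]
  1 | W B6 → L2 hit [D]
  2 | R B6 → L2 hit [D]
  3 | W B10 → L2 miss wb→B6 [D]
  4 | W B8 → L0 miss [D]
  5 | R B3 → L3 miss [-]
  6 | R B4 → L0 miss wb→B8 [-]
  7 | W B7 → L3 miss [D]
  8 | R B7 → L3 hit [D]
  9 | W B6 → L2 miss wb→B10 [D]
  10 | W B7 → L3 hit [D]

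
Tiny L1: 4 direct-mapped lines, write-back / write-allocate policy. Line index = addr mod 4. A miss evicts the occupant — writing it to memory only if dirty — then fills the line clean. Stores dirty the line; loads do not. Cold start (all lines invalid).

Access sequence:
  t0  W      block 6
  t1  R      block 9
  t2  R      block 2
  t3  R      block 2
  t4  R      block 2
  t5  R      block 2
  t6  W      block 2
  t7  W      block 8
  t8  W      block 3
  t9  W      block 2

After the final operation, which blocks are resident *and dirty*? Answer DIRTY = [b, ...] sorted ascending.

  0 | W B6 → L2 miss [D]
  1 | R B9 → L1 miss [-]
  2 | R B2 → L2 miss wb→B6 [-]
  3 | R B2 → L2 hit [-]
  4 | R B2 → L2 hit [-]
  5 | R B2 → L2 hit [-]
  6 | W B2 → L2 hit [D]
  7 | W B8 → L0 miss [D]
  8 | W B3 → L3 miss [D]
  9 | W B2 → L2 hit [D]

DIRTY = [2, 3, 8]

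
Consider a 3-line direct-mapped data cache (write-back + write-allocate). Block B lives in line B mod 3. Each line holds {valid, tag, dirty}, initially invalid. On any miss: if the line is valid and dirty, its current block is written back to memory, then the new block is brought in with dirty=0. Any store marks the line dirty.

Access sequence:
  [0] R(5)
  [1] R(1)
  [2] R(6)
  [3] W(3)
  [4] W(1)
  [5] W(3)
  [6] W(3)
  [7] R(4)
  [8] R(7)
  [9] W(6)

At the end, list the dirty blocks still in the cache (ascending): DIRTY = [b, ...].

0: R B5 → L2 miss [-]
1: R B1 → L1 miss [-]
2: R B6 → L0 miss [-]
3: W B3 → L0 miss [D]
4: W B1 → L1 hit [D]
5: W B3 → L0 hit [D]
6: W B3 → L0 hit [D]
7: R B4 → L1 miss wb→B1 [-]
8: R B7 → L1 miss [-]
9: W B6 → L0 miss wb→B3 [D]

DIRTY = [6]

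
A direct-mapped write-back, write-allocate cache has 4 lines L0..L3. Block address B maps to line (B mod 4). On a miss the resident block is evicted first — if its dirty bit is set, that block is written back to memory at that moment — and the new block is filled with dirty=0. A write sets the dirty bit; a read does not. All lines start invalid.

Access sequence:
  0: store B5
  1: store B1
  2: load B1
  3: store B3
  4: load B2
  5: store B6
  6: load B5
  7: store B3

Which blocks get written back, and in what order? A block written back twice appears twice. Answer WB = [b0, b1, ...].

0: W B5 -> L1 miss  d=D]
1: W B1 -> L1 miss wb->B5  d=D]
2: R B1 -> L1 hit  d=D]
3: W B3 -> L3 miss  d=D]
4: R B2 -> L2 miss  d=-]
5: W B6 -> L2 miss  d=D]
6: R B5 -> L1 miss wb->B1  d=-]
7: W B3 -> L3 hit  d=D]

WB = [5, 1]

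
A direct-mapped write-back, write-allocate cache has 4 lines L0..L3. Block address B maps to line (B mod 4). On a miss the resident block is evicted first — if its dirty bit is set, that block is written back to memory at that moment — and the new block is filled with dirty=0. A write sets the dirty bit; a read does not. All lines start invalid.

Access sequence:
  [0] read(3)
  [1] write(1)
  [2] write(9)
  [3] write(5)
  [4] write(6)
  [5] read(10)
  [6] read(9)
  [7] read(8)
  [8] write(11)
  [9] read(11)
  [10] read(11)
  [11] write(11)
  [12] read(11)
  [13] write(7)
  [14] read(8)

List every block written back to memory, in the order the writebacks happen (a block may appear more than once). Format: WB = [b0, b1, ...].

WB = [1, 9, 6, 5, 11]

0: R B3 -> L3 miss  d=-]
1: W B1 -> L1 miss  d=D]
2: W B9 -> L1 miss wb->B1  d=D]
3: W B5 -> L1 miss wb->B9  d=D]
4: W B6 -> L2 miss  d=D]
5: R B10 -> L2 miss wb->B6  d=-]
6: R B9 -> L1 miss wb->B5  d=-]
7: R B8 -> L0 miss  d=-]
8: W B11 -> L3 miss  d=D]
9: R B11 -> L3 hit  d=D]
10: R B11 -> L3 hit  d=D]
11: W B11 -> L3 hit  d=D]
12: R B11 -> L3 hit  d=D]
13: W B7 -> L3 miss wb->B11  d=D]
14: R B8 -> L0 hit  d=-]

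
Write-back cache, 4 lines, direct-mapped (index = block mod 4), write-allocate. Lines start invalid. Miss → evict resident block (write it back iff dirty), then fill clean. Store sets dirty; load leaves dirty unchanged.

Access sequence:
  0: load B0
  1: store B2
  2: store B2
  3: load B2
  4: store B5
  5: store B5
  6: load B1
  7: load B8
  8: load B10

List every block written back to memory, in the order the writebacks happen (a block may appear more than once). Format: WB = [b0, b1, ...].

0: R B0 → L0 miss [-]
1: W B2 → L2 miss [D]
2: W B2 → L2 hit [D]
3: R B2 → L2 hit [D]
4: W B5 → L1 miss [D]
5: W B5 → L1 hit [D]
6: R B1 → L1 miss wb→B5 [-]
7: R B8 → L0 miss [-]
8: R B10 → L2 miss wb→B2 [-]

WB = [5, 2]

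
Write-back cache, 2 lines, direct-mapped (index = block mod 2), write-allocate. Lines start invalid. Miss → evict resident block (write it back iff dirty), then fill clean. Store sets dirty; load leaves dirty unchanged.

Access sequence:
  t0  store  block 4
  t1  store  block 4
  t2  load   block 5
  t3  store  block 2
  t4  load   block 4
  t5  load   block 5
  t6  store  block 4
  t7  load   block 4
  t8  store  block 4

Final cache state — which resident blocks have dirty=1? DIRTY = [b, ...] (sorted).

  0 | W B4 → L0 miss [D]
  1 | W B4 → L0 hit [D]
  2 | R B5 → L1 miss [-]
  3 | W B2 → L0 miss wb→B4 [D]
  4 | R B4 → L0 miss wb→B2 [-]
  5 | R B5 → L1 hit [-]
  6 | W B4 → L0 hit [D]
  7 | R B4 → L0 hit [D]
  8 | W B4 → L0 hit [D]

DIRTY = [4]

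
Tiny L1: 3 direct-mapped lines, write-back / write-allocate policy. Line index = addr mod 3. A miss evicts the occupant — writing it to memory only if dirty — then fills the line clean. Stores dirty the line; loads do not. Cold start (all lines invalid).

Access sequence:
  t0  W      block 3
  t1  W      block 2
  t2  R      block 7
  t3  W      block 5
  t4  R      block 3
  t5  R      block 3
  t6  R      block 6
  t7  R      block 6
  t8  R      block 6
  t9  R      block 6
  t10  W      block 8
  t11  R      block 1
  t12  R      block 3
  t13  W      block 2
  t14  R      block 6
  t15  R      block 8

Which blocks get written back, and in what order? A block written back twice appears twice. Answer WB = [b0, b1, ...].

0: W B3 → L0 miss [D]
1: W B2 → L2 miss [D]
2: R B7 → L1 miss [-]
3: W B5 → L2 miss wb→B2 [D]
4: R B3 → L0 hit [D]
5: R B3 → L0 hit [D]
6: R B6 → L0 miss wb→B3 [-]
7: R B6 → L0 hit [-]
8: R B6 → L0 hit [-]
9: R B6 → L0 hit [-]
10: W B8 → L2 miss wb→B5 [D]
11: R B1 → L1 miss [-]
12: R B3 → L0 miss [-]
13: W B2 → L2 miss wb→B8 [D]
14: R B6 → L0 miss [-]
15: R B8 → L2 miss wb→B2 [-]

WB = [2, 3, 5, 8, 2]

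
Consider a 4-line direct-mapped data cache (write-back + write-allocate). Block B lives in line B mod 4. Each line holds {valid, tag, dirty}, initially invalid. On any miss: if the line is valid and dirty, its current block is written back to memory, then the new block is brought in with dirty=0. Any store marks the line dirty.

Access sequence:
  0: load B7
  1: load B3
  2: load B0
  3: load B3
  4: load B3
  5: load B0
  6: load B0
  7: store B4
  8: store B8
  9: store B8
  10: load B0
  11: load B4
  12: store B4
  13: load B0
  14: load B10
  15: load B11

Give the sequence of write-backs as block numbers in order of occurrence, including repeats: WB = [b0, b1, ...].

  0 | R B7 → L3 miss [-]
  1 | R B3 → L3 miss [-]
  2 | R B0 → L0 miss [-]
  3 | R B3 → L3 hit [-]
  4 | R B3 → L3 hit [-]
  5 | R B0 → L0 hit [-]
  6 | R B0 → L0 hit [-]
  7 | W B4 → L0 miss [D]
  8 | W B8 → L0 miss wb→B4 [D]
  9 | W B8 → L0 hit [D]
  10 | R B0 → L0 miss wb→B8 [-]
  11 | R B4 → L0 miss [-]
  12 | W B4 → L0 hit [D]
  13 | R B0 → L0 miss wb→B4 [-]
  14 | R B10 → L2 miss [-]
  15 | R B11 → L3 miss [-]

WB = [4, 8, 4]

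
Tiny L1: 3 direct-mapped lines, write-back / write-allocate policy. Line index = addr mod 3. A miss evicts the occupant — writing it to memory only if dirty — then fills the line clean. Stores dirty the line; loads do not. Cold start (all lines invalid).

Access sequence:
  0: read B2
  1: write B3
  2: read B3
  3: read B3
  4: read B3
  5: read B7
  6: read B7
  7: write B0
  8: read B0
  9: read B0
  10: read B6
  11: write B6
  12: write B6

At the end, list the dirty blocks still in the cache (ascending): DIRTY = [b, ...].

0: R B2 -> L2 miss  d=-]
1: W B3 -> L0 miss  d=D]
2: R B3 -> L0 hit  d=D]
3: R B3 -> L0 hit  d=D]
4: R B3 -> L0 hit  d=D]
5: R B7 -> L1 miss  d=-]
6: R B7 -> L1 hit  d=-]
7: W B0 -> L0 miss wb->B3  d=D]
8: R B0 -> L0 hit  d=D]
9: R B0 -> L0 hit  d=D]
10: R B6 -> L0 miss wb->B0  d=-]
11: W B6 -> L0 hit  d=D]
12: W B6 -> L0 hit  d=D]

DIRTY = [6]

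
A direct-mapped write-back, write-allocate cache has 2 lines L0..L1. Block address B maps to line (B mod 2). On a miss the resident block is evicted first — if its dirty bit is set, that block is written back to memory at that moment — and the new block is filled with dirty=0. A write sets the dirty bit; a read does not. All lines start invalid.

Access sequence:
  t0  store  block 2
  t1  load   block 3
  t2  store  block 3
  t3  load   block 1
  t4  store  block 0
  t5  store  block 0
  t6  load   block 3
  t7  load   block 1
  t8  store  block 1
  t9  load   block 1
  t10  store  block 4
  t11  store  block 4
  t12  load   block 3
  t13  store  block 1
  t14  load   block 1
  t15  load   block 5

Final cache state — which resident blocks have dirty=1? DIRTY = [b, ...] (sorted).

0: W B2 → L0 miss [D]
1: R B3 → L1 miss [-]
2: W B3 → L1 hit [D]
3: R B1 → L1 miss wb→B3 [-]
4: W B0 → L0 miss wb→B2 [D]
5: W B0 → L0 hit [D]
6: R B3 → L1 miss [-]
7: R B1 → L1 miss [-]
8: W B1 → L1 hit [D]
9: R B1 → L1 hit [D]
10: W B4 → L0 miss wb→B0 [D]
11: W B4 → L0 hit [D]
12: R B3 → L1 miss wb→B1 [-]
13: W B1 → L1 miss [D]
14: R B1 → L1 hit [D]
15: R B5 → L1 miss wb→B1 [-]

DIRTY = [4]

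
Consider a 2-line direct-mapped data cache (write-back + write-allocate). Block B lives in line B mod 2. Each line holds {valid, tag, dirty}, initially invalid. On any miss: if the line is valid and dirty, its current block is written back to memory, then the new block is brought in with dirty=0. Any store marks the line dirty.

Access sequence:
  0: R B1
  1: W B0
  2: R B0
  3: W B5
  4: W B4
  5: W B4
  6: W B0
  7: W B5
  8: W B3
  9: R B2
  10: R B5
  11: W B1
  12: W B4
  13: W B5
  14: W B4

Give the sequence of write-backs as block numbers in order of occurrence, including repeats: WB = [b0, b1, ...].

0: R B1 → L1 miss [-]
1: W B0 → L0 miss [D]
2: R B0 → L0 hit [D]
3: W B5 → L1 miss [D]
4: W B4 → L0 miss wb→B0 [D]
5: W B4 → L0 hit [D]
6: W B0 → L0 miss wb→B4 [D]
7: W B5 → L1 hit [D]
8: W B3 → L1 miss wb→B5 [D]
9: R B2 → L0 miss wb→B0 [-]
10: R B5 → L1 miss wb→B3 [-]
11: W B1 → L1 miss [D]
12: W B4 → L0 miss [D]
13: W B5 → L1 miss wb→B1 [D]
14: W B4 → L0 hit [D]

WB = [0, 4, 5, 0, 3, 1]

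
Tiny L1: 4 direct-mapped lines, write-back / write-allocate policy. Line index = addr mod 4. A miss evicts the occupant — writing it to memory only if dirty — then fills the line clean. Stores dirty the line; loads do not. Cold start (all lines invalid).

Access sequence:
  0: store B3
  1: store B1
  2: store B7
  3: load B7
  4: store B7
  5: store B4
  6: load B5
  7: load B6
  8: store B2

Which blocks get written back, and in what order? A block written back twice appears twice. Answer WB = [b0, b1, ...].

0: W B3 → L3 miss [D]
1: W B1 → L1 miss [D]
2: W B7 → L3 miss wb→B3 [D]
3: R B7 → L3 hit [D]
4: W B7 → L3 hit [D]
5: W B4 → L0 miss [D]
6: R B5 → L1 miss wb→B1 [-]
7: R B6 → L2 miss [-]
8: W B2 → L2 miss [D]

WB = [3, 1]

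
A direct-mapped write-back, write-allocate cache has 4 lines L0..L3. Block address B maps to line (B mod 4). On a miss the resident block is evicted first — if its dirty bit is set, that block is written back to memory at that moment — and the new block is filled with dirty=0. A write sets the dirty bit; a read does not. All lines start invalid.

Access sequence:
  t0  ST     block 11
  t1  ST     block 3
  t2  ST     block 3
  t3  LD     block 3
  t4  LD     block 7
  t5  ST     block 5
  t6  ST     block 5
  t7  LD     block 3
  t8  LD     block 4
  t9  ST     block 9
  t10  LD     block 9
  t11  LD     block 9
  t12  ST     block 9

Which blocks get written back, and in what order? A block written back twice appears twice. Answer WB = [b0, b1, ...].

0: W B11 → L3 miss [D]
1: W B3 → L3 miss wb→B11 [D]
2: W B3 → L3 hit [D]
3: R B3 → L3 hit [D]
4: R B7 → L3 miss wb→B3 [-]
5: W B5 → L1 miss [D]
6: W B5 → L1 hit [D]
7: R B3 → L3 miss [-]
8: R B4 → L0 miss [-]
9: W B9 → L1 miss wb→B5 [D]
10: R B9 → L1 hit [D]
11: R B9 → L1 hit [D]
12: W B9 → L1 hit [D]

WB = [11, 3, 5]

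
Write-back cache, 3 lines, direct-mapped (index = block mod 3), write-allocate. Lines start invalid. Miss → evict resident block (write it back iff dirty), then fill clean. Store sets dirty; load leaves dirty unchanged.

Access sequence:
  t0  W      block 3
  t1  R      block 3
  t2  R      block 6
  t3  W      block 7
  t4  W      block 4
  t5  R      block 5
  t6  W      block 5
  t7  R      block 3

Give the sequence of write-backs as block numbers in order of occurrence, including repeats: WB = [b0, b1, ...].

WB = [3, 7]

0: W B3 -> L0 miss  d=D]
1: R B3 -> L0 hit  d=D]
2: R B6 -> L0 miss wb->B3  d=-]
3: W B7 -> L1 miss  d=D]
4: W B4 -> L1 miss wb->B7  d=D]
5: R B5 -> L2 miss  d=-]
6: W B5 -> L2 hit  d=D]
7: R B3 -> L0 miss  d=-]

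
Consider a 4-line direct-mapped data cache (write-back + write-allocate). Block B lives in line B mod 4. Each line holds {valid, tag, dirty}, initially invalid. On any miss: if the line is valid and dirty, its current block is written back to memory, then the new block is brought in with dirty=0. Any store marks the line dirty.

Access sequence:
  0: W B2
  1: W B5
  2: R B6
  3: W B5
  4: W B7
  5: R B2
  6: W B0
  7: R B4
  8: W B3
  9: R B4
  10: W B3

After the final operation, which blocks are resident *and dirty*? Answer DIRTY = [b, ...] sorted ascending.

DIRTY = [3, 5]

  0 | W B2 → L2 miss [D]
  1 | W B5 → L1 miss [D]
  2 | R B6 → L2 miss wb→B2 [-]
  3 | W B5 → L1 hit [D]
  4 | W B7 → L3 miss [D]
  5 | R B2 → L2 miss [-]
  6 | W B0 → L0 miss [D]
  7 | R B4 → L0 miss wb→B0 [-]
  8 | W B3 → L3 miss wb→B7 [D]
  9 | R B4 → L0 hit [-]
  10 | W B3 → L3 hit [D]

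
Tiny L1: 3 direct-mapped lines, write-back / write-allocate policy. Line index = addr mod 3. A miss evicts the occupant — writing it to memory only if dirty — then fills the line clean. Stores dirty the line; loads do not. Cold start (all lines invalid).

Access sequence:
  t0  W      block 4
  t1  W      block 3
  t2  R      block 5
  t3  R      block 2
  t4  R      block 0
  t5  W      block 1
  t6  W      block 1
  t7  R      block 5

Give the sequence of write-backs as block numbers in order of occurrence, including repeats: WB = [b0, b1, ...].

  0 | W B4 → L1 miss [D]
  1 | W B3 → L0 miss [D]
  2 | R B5 → L2 miss [-]
  3 | R B2 → L2 miss [-]
  4 | R B0 → L0 miss wb→B3 [-]
  5 | W B1 → L1 miss wb→B4 [D]
  6 | W B1 → L1 hit [D]
  7 | R B5 → L2 miss [-]

WB = [3, 4]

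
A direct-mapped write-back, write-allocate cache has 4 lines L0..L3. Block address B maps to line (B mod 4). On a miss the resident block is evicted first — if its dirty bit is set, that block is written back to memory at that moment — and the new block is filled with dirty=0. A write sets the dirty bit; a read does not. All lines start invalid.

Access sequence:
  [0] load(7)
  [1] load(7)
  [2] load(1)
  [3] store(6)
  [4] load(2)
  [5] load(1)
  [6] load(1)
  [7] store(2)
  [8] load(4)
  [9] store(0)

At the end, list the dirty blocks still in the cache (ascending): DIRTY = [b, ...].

0: R B7 → L3 miss [-]
1: R B7 → L3 hit [-]
2: R B1 → L1 miss [-]
3: W B6 → L2 miss [D]
4: R B2 → L2 miss wb→B6 [-]
5: R B1 → L1 hit [-]
6: R B1 → L1 hit [-]
7: W B2 → L2 hit [D]
8: R B4 → L0 miss [-]
9: W B0 → L0 miss [D]

DIRTY = [0, 2]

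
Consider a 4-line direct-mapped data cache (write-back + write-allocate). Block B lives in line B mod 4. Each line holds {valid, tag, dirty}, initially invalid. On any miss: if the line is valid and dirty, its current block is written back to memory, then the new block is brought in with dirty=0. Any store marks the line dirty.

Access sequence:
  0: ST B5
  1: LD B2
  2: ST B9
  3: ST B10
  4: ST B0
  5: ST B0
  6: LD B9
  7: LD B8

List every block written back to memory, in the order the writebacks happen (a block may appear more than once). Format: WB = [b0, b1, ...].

WB = [5, 0]

0: W B5 → L1 miss [D]
1: R B2 → L2 miss [-]
2: W B9 → L1 miss wb→B5 [D]
3: W B10 → L2 miss [D]
4: W B0 → L0 miss [D]
5: W B0 → L0 hit [D]
6: R B9 → L1 hit [D]
7: R B8 → L0 miss wb→B0 [-]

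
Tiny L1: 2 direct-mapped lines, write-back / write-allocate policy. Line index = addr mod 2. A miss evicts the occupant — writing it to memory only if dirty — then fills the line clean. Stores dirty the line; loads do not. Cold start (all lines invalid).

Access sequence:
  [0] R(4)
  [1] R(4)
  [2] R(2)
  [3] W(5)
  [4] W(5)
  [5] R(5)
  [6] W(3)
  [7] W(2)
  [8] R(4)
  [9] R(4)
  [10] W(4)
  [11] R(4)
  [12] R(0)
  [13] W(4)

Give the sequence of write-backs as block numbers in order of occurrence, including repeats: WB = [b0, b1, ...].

0: R B4 -> L0 miss  d=-]
1: R B4 -> L0 hit  d=-]
2: R B2 -> L0 miss  d=-]
3: W B5 -> L1 miss  d=D]
4: W B5 -> L1 hit  d=D]
5: R B5 -> L1 hit  d=D]
6: W B3 -> L1 miss wb->B5  d=D]
7: W B2 -> L0 hit  d=D]
8: R B4 -> L0 miss wb->B2  d=-]
9: R B4 -> L0 hit  d=-]
10: W B4 -> L0 hit  d=D]
11: R B4 -> L0 hit  d=D]
12: R B0 -> L0 miss wb->B4  d=-]
13: W B4 -> L0 miss  d=D]

WB = [5, 2, 4]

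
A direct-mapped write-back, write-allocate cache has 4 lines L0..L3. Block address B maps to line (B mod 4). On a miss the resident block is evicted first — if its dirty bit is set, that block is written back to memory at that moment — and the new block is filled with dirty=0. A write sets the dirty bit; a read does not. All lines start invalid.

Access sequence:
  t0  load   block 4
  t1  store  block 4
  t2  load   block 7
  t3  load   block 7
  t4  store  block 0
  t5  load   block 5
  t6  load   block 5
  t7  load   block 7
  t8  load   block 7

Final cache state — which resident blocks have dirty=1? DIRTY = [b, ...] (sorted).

DIRTY = [0]

  0 | R B4 → L0 miss [-]
  1 | W B4 → L0 hit [D]
  2 | R B7 → L3 miss [-]
  3 | R B7 → L3 hit [-]
  4 | W B0 → L0 miss wb→B4 [D]
  5 | R B5 → L1 miss [-]
  6 | R B5 → L1 hit [-]
  7 | R B7 → L3 hit [-]
  8 | R B7 → L3 hit [-]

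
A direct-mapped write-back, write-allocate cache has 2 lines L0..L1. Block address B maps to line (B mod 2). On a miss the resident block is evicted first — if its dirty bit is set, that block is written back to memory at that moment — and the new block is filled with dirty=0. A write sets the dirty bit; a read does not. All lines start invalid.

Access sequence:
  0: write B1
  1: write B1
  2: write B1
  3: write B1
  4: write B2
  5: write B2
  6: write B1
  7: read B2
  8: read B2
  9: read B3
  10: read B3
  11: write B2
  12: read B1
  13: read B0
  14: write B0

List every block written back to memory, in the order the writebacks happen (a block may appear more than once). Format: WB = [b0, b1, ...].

0: W B1 → L1 miss [D]
1: W B1 → L1 hit [D]
2: W B1 → L1 hit [D]
3: W B1 → L1 hit [D]
4: W B2 → L0 miss [D]
5: W B2 → L0 hit [D]
6: W B1 → L1 hit [D]
7: R B2 → L0 hit [D]
8: R B2 → L0 hit [D]
9: R B3 → L1 miss wb→B1 [-]
10: R B3 → L1 hit [-]
11: W B2 → L0 hit [D]
12: R B1 → L1 miss [-]
13: R B0 → L0 miss wb→B2 [-]
14: W B0 → L0 hit [D]

WB = [1, 2]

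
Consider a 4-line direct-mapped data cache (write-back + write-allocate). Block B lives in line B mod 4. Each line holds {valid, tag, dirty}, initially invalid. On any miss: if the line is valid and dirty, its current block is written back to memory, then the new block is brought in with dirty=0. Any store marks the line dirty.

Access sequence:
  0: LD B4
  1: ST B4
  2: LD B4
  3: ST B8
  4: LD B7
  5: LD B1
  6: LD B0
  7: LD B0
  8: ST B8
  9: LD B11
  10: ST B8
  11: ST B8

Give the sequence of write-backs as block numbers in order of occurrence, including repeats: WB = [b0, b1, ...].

WB = [4, 8]

  0 | R B4 → L0 miss [-]
  1 | W B4 → L0 hit [D]
  2 | R B4 → L0 hit [D]
  3 | W B8 → L0 miss wb→B4 [D]
  4 | R B7 → L3 miss [-]
  5 | R B1 → L1 miss [-]
  6 | R B0 → L0 miss wb→B8 [-]
  7 | R B0 → L0 hit [-]
  8 | W B8 → L0 miss [D]
  9 | R B11 → L3 miss [-]
  10 | W B8 → L0 hit [D]
  11 | W B8 → L0 hit [D]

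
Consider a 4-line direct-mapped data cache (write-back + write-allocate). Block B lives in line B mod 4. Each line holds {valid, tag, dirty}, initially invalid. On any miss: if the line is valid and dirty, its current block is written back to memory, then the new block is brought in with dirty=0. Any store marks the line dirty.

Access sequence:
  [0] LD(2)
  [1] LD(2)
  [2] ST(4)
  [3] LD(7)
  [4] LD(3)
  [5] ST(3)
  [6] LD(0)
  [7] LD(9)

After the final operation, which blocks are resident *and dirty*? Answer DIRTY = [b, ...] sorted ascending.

DIRTY = [3]

0: R B2 -> L2 miss  d=-]
1: R B2 -> L2 hit  d=-]
2: W B4 -> L0 miss  d=D]
3: R B7 -> L3 miss  d=-]
4: R B3 -> L3 miss  d=-]
5: W B3 -> L3 hit  d=D]
6: R B0 -> L0 miss wb->B4  d=-]
7: R B9 -> L1 miss  d=-]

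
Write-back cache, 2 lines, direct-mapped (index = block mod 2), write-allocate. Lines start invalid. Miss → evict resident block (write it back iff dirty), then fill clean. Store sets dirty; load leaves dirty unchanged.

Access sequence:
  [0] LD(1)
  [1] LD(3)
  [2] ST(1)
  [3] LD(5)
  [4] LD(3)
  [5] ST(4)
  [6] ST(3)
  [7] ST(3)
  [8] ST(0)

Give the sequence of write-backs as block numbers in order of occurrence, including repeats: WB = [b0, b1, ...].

WB = [1, 4]

0: R B1 → L1 miss [-]
1: R B3 → L1 miss [-]
2: W B1 → L1 miss [D]
3: R B5 → L1 miss wb→B1 [-]
4: R B3 → L1 miss [-]
5: W B4 → L0 miss [D]
6: W B3 → L1 hit [D]
7: W B3 → L1 hit [D]
8: W B0 → L0 miss wb→B4 [D]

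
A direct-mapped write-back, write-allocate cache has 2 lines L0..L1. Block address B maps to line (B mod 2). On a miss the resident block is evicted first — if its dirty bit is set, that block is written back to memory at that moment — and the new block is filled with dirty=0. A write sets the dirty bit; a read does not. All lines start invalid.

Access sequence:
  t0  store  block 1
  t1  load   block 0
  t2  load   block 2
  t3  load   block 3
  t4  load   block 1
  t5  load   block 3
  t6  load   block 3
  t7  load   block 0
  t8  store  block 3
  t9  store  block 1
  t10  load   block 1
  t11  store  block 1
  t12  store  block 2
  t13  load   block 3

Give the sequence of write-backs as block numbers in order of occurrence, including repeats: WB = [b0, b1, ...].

0: W B1 -> L1 miss  d=D]
1: R B0 -> L0 miss  d=-]
2: R B2 -> L0 miss  d=-]
3: R B3 -> L1 miss wb->B1  d=-]
4: R B1 -> L1 miss  d=-]
5: R B3 -> L1 miss  d=-]
6: R B3 -> L1 hit  d=-]
7: R B0 -> L0 miss  d=-]
8: W B3 -> L1 hit  d=D]
9: W B1 -> L1 miss wb->B3  d=D]
10: R B1 -> L1 hit  d=D]
11: W B1 -> L1 hit  d=D]
12: W B2 -> L0 miss  d=D]
13: R B3 -> L1 miss wb->B1  d=-]

WB = [1, 3, 1]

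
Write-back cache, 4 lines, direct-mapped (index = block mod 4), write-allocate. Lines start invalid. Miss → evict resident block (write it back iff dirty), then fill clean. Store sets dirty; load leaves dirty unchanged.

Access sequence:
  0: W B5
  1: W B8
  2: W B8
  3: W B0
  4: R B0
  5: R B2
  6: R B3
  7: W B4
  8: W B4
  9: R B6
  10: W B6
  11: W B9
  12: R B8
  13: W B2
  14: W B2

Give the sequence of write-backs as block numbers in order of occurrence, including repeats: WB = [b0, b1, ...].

0: W B5 → L1 miss [D]
1: W B8 → L0 miss [D]
2: W B8 → L0 hit [D]
3: W B0 → L0 miss wb→B8 [D]
4: R B0 → L0 hit [D]
5: R B2 → L2 miss [-]
6: R B3 → L3 miss [-]
7: W B4 → L0 miss wb→B0 [D]
8: W B4 → L0 hit [D]
9: R B6 → L2 miss [-]
10: W B6 → L2 hit [D]
11: W B9 → L1 miss wb→B5 [D]
12: R B8 → L0 miss wb→B4 [-]
13: W B2 → L2 miss wb→B6 [D]
14: W B2 → L2 hit [D]

WB = [8, 0, 5, 4, 6]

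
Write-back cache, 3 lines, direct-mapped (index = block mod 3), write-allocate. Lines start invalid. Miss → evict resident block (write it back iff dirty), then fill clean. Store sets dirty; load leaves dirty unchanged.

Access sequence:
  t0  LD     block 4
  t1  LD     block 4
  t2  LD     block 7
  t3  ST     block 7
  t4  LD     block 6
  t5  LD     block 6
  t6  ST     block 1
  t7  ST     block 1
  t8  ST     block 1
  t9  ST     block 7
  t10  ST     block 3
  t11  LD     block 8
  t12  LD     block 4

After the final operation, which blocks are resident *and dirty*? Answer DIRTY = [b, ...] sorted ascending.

0: R B4 -> L1 miss  d=-]
1: R B4 -> L1 hit  d=-]
2: R B7 -> L1 miss  d=-]
3: W B7 -> L1 hit  d=D]
4: R B6 -> L0 miss  d=-]
5: R B6 -> L0 hit  d=-]
6: W B1 -> L1 miss wb->B7  d=D]
7: W B1 -> L1 hit  d=D]
8: W B1 -> L1 hit  d=D]
9: W B7 -> L1 miss wb->B1  d=D]
10: W B3 -> L0 miss  d=D]
11: R B8 -> L2 miss  d=-]
12: R B4 -> L1 miss wb->B7  d=-]

DIRTY = [3]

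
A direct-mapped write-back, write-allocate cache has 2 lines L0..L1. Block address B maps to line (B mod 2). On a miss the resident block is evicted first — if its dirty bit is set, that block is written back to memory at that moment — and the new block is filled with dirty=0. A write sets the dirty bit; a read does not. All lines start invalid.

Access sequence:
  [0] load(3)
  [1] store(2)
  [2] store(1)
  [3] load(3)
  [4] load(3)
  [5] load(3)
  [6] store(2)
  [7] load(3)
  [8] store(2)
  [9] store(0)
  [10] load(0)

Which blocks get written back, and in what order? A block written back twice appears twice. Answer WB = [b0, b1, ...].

  0 | R B3 → L1 miss [-]
  1 | W B2 → L0 miss [D]
  2 | W B1 → L1 miss [D]
  3 | R B3 → L1 miss wb→B1 [-]
  4 | R B3 → L1 hit [-]
  5 | R B3 → L1 hit [-]
  6 | W B2 → L0 hit [D]
  7 | R B3 → L1 hit [-]
  8 | W B2 → L0 hit [D]
  9 | W B0 → L0 miss wb→B2 [D]
  10 | R B0 → L0 hit [D]

WB = [1, 2]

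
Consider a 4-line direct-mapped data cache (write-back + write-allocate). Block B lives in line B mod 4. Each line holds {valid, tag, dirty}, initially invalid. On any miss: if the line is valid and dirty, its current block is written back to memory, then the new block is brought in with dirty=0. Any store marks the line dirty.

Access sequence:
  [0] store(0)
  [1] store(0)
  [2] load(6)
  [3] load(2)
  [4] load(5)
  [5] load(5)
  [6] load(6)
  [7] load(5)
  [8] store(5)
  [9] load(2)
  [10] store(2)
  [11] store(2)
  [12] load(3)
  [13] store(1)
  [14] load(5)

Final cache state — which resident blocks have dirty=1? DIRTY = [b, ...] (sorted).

DIRTY = [0, 2]

0: W B0 -> L0 miss  d=D]
1: W B0 -> L0 hit  d=D]
2: R B6 -> L2 miss  d=-]
3: R B2 -> L2 miss  d=-]
4: R B5 -> L1 miss  d=-]
5: R B5 -> L1 hit  d=-]
6: R B6 -> L2 miss  d=-]
7: R B5 -> L1 hit  d=-]
8: W B5 -> L1 hit  d=D]
9: R B2 -> L2 miss  d=-]
10: W B2 -> L2 hit  d=D]
11: W B2 -> L2 hit  d=D]
12: R B3 -> L3 miss  d=-]
13: W B1 -> L1 miss wb->B5  d=D]
14: R B5 -> L1 miss wb->B1  d=-]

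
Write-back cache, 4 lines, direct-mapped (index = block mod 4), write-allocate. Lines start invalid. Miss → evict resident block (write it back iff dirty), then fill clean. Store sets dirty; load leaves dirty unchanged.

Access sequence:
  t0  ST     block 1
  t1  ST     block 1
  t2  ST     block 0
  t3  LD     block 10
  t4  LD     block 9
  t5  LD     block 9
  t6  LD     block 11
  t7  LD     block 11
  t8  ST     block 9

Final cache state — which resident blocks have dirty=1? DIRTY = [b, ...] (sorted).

DIRTY = [0, 9]

0: W B1 -> L1 miss  d=D]
1: W B1 -> L1 hit  d=D]
2: W B0 -> L0 miss  d=D]
3: R B10 -> L2 miss  d=-]
4: R B9 -> L1 miss wb->B1  d=-]
5: R B9 -> L1 hit  d=-]
6: R B11 -> L3 miss  d=-]
7: R B11 -> L3 hit  d=-]
8: W B9 -> L1 hit  d=D]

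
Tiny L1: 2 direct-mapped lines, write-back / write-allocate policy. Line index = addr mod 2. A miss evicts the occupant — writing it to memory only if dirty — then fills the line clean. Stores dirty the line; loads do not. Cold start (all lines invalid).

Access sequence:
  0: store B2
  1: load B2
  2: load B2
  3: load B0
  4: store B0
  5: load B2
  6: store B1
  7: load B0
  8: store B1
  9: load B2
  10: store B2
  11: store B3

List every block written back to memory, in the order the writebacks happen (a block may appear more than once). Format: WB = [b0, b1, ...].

0: W B2 → L0 miss [D]
1: R B2 → L0 hit [D]
2: R B2 → L0 hit [D]
3: R B0 → L0 miss wb→B2 [-]
4: W B0 → L0 hit [D]
5: R B2 → L0 miss wb→B0 [-]
6: W B1 → L1 miss [D]
7: R B0 → L0 miss [-]
8: W B1 → L1 hit [D]
9: R B2 → L0 miss [-]
10: W B2 → L0 hit [D]
11: W B3 → L1 miss wb→B1 [D]

WB = [2, 0, 1]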